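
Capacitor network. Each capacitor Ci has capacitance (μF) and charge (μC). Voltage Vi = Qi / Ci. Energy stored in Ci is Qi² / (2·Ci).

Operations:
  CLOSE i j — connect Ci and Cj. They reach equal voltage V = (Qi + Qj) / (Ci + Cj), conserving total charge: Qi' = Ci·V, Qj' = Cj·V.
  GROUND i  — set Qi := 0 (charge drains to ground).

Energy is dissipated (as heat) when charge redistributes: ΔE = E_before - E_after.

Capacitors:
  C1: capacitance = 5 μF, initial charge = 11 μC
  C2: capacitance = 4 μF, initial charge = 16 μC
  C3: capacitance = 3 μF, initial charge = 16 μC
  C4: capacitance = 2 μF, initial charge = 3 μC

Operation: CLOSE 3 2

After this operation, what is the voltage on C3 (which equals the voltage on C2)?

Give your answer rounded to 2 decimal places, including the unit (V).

Answer: 4.57 V

Derivation:
Initial: C1(5μF, Q=11μC, V=2.20V), C2(4μF, Q=16μC, V=4.00V), C3(3μF, Q=16μC, V=5.33V), C4(2μF, Q=3μC, V=1.50V)
Op 1: CLOSE 3-2: Q_total=32.00, C_total=7.00, V=4.57; Q3=13.71, Q2=18.29; dissipated=1.524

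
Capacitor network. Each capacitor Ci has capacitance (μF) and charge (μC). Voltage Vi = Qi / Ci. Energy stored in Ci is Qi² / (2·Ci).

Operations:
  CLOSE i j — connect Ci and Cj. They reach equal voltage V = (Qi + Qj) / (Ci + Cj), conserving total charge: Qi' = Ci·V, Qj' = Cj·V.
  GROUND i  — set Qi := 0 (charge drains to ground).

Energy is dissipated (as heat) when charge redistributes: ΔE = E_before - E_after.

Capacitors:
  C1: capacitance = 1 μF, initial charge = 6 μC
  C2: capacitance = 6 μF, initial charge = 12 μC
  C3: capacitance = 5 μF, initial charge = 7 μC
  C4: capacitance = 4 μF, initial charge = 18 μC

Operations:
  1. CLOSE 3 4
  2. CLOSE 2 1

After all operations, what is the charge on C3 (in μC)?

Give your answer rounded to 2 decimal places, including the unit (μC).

Answer: 13.89 μC

Derivation:
Initial: C1(1μF, Q=6μC, V=6.00V), C2(6μF, Q=12μC, V=2.00V), C3(5μF, Q=7μC, V=1.40V), C4(4μF, Q=18μC, V=4.50V)
Op 1: CLOSE 3-4: Q_total=25.00, C_total=9.00, V=2.78; Q3=13.89, Q4=11.11; dissipated=10.678
Op 2: CLOSE 2-1: Q_total=18.00, C_total=7.00, V=2.57; Q2=15.43, Q1=2.57; dissipated=6.857
Final charges: Q1=2.57, Q2=15.43, Q3=13.89, Q4=11.11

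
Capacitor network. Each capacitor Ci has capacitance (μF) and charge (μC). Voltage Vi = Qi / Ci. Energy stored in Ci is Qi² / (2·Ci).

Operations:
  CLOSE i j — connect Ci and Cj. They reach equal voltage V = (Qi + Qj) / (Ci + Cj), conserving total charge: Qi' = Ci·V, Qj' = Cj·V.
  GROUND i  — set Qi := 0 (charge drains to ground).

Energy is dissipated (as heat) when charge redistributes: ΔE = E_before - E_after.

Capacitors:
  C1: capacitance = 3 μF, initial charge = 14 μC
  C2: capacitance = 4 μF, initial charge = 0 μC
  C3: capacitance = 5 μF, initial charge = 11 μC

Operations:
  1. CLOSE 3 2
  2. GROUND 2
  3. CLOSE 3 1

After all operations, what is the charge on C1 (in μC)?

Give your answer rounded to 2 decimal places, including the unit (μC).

Answer: 7.54 μC

Derivation:
Initial: C1(3μF, Q=14μC, V=4.67V), C2(4μF, Q=0μC, V=0.00V), C3(5μF, Q=11μC, V=2.20V)
Op 1: CLOSE 3-2: Q_total=11.00, C_total=9.00, V=1.22; Q3=6.11, Q2=4.89; dissipated=5.378
Op 2: GROUND 2: Q2=0; energy lost=2.988
Op 3: CLOSE 3-1: Q_total=20.11, C_total=8.00, V=2.51; Q3=12.57, Q1=7.54; dissipated=11.123
Final charges: Q1=7.54, Q2=0.00, Q3=12.57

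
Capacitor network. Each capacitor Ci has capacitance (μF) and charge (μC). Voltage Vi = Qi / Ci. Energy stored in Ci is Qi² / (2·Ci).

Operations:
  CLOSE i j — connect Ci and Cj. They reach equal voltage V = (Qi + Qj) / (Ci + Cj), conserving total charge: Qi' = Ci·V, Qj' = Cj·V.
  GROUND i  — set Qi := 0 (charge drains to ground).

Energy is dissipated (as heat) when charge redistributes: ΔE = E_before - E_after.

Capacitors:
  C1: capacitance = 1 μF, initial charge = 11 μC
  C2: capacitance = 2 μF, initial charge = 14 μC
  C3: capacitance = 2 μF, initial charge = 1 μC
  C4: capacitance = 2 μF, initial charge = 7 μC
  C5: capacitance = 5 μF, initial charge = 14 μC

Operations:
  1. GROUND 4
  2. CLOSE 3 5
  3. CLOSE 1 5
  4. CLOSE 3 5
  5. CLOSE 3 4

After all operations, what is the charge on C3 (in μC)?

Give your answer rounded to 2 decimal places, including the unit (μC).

Answer: 3.20 μC

Derivation:
Initial: C1(1μF, Q=11μC, V=11.00V), C2(2μF, Q=14μC, V=7.00V), C3(2μF, Q=1μC, V=0.50V), C4(2μF, Q=7μC, V=3.50V), C5(5μF, Q=14μC, V=2.80V)
Op 1: GROUND 4: Q4=0; energy lost=12.250
Op 2: CLOSE 3-5: Q_total=15.00, C_total=7.00, V=2.14; Q3=4.29, Q5=10.71; dissipated=3.779
Op 3: CLOSE 1-5: Q_total=21.71, C_total=6.00, V=3.62; Q1=3.62, Q5=18.10; dissipated=32.687
Op 4: CLOSE 3-5: Q_total=22.38, C_total=7.00, V=3.20; Q3=6.39, Q5=15.99; dissipated=1.557
Op 5: CLOSE 3-4: Q_total=6.39, C_total=4.00, V=1.60; Q3=3.20, Q4=3.20; dissipated=5.111
Final charges: Q1=3.62, Q2=14.00, Q3=3.20, Q4=3.20, Q5=15.99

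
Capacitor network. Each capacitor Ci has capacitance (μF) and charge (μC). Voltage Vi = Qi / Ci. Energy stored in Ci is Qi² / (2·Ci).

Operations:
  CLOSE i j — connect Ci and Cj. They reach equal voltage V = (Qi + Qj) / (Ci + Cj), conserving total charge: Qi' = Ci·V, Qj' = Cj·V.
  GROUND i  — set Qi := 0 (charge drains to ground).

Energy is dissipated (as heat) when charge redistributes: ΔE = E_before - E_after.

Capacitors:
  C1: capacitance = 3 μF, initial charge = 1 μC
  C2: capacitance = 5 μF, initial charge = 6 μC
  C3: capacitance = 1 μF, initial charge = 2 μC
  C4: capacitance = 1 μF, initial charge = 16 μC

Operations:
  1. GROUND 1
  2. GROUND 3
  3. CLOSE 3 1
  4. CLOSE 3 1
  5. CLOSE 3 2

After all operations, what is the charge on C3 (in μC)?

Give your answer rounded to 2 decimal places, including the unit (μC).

Initial: C1(3μF, Q=1μC, V=0.33V), C2(5μF, Q=6μC, V=1.20V), C3(1μF, Q=2μC, V=2.00V), C4(1μF, Q=16μC, V=16.00V)
Op 1: GROUND 1: Q1=0; energy lost=0.167
Op 2: GROUND 3: Q3=0; energy lost=2.000
Op 3: CLOSE 3-1: Q_total=0.00, C_total=4.00, V=0.00; Q3=0.00, Q1=0.00; dissipated=0.000
Op 4: CLOSE 3-1: Q_total=0.00, C_total=4.00, V=0.00; Q3=0.00, Q1=0.00; dissipated=0.000
Op 5: CLOSE 3-2: Q_total=6.00, C_total=6.00, V=1.00; Q3=1.00, Q2=5.00; dissipated=0.600
Final charges: Q1=0.00, Q2=5.00, Q3=1.00, Q4=16.00

Answer: 1.00 μC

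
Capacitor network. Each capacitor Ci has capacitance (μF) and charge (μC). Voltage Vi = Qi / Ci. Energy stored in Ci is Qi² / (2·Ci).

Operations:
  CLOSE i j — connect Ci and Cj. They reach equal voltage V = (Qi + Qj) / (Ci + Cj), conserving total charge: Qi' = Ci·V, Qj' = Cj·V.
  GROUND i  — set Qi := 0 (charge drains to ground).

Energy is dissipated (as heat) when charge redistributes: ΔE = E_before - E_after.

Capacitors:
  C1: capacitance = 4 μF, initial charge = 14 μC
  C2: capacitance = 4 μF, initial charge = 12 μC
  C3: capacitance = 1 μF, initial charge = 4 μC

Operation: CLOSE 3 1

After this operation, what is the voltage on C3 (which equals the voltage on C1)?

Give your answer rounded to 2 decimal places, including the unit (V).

Answer: 3.60 V

Derivation:
Initial: C1(4μF, Q=14μC, V=3.50V), C2(4μF, Q=12μC, V=3.00V), C3(1μF, Q=4μC, V=4.00V)
Op 1: CLOSE 3-1: Q_total=18.00, C_total=5.00, V=3.60; Q3=3.60, Q1=14.40; dissipated=0.100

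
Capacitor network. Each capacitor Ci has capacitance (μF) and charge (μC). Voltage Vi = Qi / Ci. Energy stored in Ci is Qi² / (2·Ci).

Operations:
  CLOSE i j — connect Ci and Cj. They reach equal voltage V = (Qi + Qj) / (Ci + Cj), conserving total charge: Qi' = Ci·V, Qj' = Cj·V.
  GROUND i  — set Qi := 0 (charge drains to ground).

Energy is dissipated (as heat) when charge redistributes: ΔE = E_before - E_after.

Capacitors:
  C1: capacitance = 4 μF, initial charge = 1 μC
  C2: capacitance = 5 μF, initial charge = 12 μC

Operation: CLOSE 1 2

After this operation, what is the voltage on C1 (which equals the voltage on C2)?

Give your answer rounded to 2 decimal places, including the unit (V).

Answer: 1.44 V

Derivation:
Initial: C1(4μF, Q=1μC, V=0.25V), C2(5μF, Q=12μC, V=2.40V)
Op 1: CLOSE 1-2: Q_total=13.00, C_total=9.00, V=1.44; Q1=5.78, Q2=7.22; dissipated=5.136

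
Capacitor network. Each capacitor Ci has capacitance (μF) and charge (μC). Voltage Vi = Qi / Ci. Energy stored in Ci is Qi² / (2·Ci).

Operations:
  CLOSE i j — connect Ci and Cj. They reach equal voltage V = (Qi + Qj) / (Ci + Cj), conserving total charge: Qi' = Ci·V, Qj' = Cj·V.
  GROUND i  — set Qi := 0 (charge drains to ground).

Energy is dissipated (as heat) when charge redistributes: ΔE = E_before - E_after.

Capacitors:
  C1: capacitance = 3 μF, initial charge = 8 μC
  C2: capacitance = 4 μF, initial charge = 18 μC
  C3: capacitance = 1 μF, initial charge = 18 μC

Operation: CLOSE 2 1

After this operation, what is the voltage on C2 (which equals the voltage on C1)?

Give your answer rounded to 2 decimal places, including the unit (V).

Initial: C1(3μF, Q=8μC, V=2.67V), C2(4μF, Q=18μC, V=4.50V), C3(1μF, Q=18μC, V=18.00V)
Op 1: CLOSE 2-1: Q_total=26.00, C_total=7.00, V=3.71; Q2=14.86, Q1=11.14; dissipated=2.881

Answer: 3.71 V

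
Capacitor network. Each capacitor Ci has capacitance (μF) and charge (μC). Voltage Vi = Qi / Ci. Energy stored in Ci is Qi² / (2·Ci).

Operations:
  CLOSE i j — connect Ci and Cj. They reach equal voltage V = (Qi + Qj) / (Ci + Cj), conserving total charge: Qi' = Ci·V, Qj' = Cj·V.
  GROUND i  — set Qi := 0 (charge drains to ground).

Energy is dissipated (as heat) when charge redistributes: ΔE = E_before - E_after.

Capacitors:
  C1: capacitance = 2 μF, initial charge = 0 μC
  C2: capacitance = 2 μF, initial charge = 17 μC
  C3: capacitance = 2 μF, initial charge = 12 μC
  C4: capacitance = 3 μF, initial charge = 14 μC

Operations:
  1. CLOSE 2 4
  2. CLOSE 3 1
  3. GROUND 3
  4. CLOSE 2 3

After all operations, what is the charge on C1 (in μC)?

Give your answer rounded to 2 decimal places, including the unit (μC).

Initial: C1(2μF, Q=0μC, V=0.00V), C2(2μF, Q=17μC, V=8.50V), C3(2μF, Q=12μC, V=6.00V), C4(3μF, Q=14μC, V=4.67V)
Op 1: CLOSE 2-4: Q_total=31.00, C_total=5.00, V=6.20; Q2=12.40, Q4=18.60; dissipated=8.817
Op 2: CLOSE 3-1: Q_total=12.00, C_total=4.00, V=3.00; Q3=6.00, Q1=6.00; dissipated=18.000
Op 3: GROUND 3: Q3=0; energy lost=9.000
Op 4: CLOSE 2-3: Q_total=12.40, C_total=4.00, V=3.10; Q2=6.20, Q3=6.20; dissipated=19.220
Final charges: Q1=6.00, Q2=6.20, Q3=6.20, Q4=18.60

Answer: 6.00 μC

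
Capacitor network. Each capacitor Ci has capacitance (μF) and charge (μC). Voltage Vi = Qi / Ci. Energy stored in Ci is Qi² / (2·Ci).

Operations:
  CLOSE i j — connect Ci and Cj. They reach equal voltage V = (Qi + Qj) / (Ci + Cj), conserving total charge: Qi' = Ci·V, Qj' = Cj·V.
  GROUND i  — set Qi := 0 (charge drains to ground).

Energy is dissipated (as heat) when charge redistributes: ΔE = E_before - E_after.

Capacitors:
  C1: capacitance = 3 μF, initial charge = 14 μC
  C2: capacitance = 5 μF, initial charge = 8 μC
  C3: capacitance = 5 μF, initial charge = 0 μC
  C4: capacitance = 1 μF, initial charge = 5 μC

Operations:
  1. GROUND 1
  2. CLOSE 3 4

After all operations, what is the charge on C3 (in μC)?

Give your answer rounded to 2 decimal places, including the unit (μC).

Answer: 4.17 μC

Derivation:
Initial: C1(3μF, Q=14μC, V=4.67V), C2(5μF, Q=8μC, V=1.60V), C3(5μF, Q=0μC, V=0.00V), C4(1μF, Q=5μC, V=5.00V)
Op 1: GROUND 1: Q1=0; energy lost=32.667
Op 2: CLOSE 3-4: Q_total=5.00, C_total=6.00, V=0.83; Q3=4.17, Q4=0.83; dissipated=10.417
Final charges: Q1=0.00, Q2=8.00, Q3=4.17, Q4=0.83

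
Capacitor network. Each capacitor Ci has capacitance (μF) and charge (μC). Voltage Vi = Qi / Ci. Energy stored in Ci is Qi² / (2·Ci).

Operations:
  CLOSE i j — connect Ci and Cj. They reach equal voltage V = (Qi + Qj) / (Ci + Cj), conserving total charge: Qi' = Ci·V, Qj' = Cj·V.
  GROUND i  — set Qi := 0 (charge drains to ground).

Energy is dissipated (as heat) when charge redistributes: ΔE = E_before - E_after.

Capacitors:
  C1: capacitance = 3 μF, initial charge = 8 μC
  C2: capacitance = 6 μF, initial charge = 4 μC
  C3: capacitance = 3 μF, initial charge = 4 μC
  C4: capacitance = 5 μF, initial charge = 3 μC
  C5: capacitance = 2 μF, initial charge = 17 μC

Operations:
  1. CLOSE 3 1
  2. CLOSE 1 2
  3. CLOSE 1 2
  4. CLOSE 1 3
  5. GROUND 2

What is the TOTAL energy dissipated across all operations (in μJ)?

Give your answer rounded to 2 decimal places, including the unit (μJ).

Answer: 7.41 μJ

Derivation:
Initial: C1(3μF, Q=8μC, V=2.67V), C2(6μF, Q=4μC, V=0.67V), C3(3μF, Q=4μC, V=1.33V), C4(5μF, Q=3μC, V=0.60V), C5(2μF, Q=17μC, V=8.50V)
Op 1: CLOSE 3-1: Q_total=12.00, C_total=6.00, V=2.00; Q3=6.00, Q1=6.00; dissipated=1.333
Op 2: CLOSE 1-2: Q_total=10.00, C_total=9.00, V=1.11; Q1=3.33, Q2=6.67; dissipated=1.778
Op 3: CLOSE 1-2: Q_total=10.00, C_total=9.00, V=1.11; Q1=3.33, Q2=6.67; dissipated=0.000
Op 4: CLOSE 1-3: Q_total=9.33, C_total=6.00, V=1.56; Q1=4.67, Q3=4.67; dissipated=0.593
Op 5: GROUND 2: Q2=0; energy lost=3.704
Total dissipated: 7.407 μJ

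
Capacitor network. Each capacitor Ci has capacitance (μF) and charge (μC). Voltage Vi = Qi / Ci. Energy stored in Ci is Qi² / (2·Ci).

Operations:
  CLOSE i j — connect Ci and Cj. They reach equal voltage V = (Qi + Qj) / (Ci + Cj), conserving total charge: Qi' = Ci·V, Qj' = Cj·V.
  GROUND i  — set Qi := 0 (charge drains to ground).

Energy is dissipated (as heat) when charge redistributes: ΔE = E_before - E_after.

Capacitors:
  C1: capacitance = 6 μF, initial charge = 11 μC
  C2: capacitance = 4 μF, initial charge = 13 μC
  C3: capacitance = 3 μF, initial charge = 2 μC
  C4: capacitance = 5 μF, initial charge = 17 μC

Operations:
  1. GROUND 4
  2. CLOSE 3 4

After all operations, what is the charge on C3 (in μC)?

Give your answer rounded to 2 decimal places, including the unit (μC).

Initial: C1(6μF, Q=11μC, V=1.83V), C2(4μF, Q=13μC, V=3.25V), C3(3μF, Q=2μC, V=0.67V), C4(5μF, Q=17μC, V=3.40V)
Op 1: GROUND 4: Q4=0; energy lost=28.900
Op 2: CLOSE 3-4: Q_total=2.00, C_total=8.00, V=0.25; Q3=0.75, Q4=1.25; dissipated=0.417
Final charges: Q1=11.00, Q2=13.00, Q3=0.75, Q4=1.25

Answer: 0.75 μC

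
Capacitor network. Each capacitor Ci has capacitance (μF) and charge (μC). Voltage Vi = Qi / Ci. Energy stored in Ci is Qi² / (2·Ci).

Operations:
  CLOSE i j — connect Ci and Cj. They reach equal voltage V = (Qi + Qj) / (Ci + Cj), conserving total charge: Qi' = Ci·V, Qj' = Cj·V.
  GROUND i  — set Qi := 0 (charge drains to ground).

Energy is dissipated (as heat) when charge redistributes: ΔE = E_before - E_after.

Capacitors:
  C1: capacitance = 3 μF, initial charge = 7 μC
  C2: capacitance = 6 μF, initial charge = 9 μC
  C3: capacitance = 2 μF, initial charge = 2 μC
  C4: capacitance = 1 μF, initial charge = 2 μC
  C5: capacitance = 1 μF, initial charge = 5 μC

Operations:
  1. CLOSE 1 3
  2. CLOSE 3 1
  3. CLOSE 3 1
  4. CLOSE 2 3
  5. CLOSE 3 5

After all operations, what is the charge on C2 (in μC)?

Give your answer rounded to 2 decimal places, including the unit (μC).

Initial: C1(3μF, Q=7μC, V=2.33V), C2(6μF, Q=9μC, V=1.50V), C3(2μF, Q=2μC, V=1.00V), C4(1μF, Q=2μC, V=2.00V), C5(1μF, Q=5μC, V=5.00V)
Op 1: CLOSE 1-3: Q_total=9.00, C_total=5.00, V=1.80; Q1=5.40, Q3=3.60; dissipated=1.067
Op 2: CLOSE 3-1: Q_total=9.00, C_total=5.00, V=1.80; Q3=3.60, Q1=5.40; dissipated=0.000
Op 3: CLOSE 3-1: Q_total=9.00, C_total=5.00, V=1.80; Q3=3.60, Q1=5.40; dissipated=0.000
Op 4: CLOSE 2-3: Q_total=12.60, C_total=8.00, V=1.57; Q2=9.45, Q3=3.15; dissipated=0.068
Op 5: CLOSE 3-5: Q_total=8.15, C_total=3.00, V=2.72; Q3=5.43, Q5=2.72; dissipated=3.910
Final charges: Q1=5.40, Q2=9.45, Q3=5.43, Q4=2.00, Q5=2.72

Answer: 9.45 μC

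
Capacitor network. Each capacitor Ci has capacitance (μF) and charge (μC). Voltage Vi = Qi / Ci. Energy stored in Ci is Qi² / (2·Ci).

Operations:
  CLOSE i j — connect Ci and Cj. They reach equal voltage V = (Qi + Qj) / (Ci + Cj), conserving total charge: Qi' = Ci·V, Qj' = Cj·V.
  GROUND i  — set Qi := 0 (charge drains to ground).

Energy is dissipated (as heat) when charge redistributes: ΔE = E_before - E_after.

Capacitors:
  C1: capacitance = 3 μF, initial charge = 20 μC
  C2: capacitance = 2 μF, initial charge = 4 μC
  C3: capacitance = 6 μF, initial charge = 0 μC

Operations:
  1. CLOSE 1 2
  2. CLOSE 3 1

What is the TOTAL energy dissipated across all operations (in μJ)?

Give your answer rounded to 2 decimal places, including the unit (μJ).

Initial: C1(3μF, Q=20μC, V=6.67V), C2(2μF, Q=4μC, V=2.00V), C3(6μF, Q=0μC, V=0.00V)
Op 1: CLOSE 1-2: Q_total=24.00, C_total=5.00, V=4.80; Q1=14.40, Q2=9.60; dissipated=13.067
Op 2: CLOSE 3-1: Q_total=14.40, C_total=9.00, V=1.60; Q3=9.60, Q1=4.80; dissipated=23.040
Total dissipated: 36.107 μJ

Answer: 36.11 μJ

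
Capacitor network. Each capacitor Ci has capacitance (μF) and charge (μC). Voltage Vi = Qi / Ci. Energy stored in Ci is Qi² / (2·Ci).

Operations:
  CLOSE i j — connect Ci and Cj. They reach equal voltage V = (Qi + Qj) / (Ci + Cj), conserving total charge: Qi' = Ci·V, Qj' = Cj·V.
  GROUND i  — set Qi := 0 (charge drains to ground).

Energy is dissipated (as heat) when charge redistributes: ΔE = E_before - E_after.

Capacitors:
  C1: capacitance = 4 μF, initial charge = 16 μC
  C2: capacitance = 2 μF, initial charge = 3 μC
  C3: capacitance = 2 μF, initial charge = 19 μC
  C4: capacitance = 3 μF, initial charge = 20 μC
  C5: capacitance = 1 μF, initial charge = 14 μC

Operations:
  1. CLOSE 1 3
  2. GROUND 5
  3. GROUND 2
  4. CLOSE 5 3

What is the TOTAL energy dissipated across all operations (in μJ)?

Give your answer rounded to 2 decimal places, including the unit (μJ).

Initial: C1(4μF, Q=16μC, V=4.00V), C2(2μF, Q=3μC, V=1.50V), C3(2μF, Q=19μC, V=9.50V), C4(3μF, Q=20μC, V=6.67V), C5(1μF, Q=14μC, V=14.00V)
Op 1: CLOSE 1-3: Q_total=35.00, C_total=6.00, V=5.83; Q1=23.33, Q3=11.67; dissipated=20.167
Op 2: GROUND 5: Q5=0; energy lost=98.000
Op 3: GROUND 2: Q2=0; energy lost=2.250
Op 4: CLOSE 5-3: Q_total=11.67, C_total=3.00, V=3.89; Q5=3.89, Q3=7.78; dissipated=11.343
Total dissipated: 131.759 μJ

Answer: 131.76 μJ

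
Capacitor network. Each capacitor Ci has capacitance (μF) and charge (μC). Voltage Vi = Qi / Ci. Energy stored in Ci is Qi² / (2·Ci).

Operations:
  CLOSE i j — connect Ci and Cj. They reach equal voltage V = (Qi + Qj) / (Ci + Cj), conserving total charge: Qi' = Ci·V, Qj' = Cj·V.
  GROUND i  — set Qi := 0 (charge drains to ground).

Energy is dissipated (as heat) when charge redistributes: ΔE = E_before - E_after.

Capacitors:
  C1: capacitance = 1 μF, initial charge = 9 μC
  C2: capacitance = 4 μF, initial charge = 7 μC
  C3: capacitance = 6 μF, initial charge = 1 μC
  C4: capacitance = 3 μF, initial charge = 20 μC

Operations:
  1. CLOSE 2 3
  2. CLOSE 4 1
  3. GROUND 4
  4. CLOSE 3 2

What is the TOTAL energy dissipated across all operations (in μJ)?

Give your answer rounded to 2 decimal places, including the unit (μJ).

Answer: 83.89 μJ

Derivation:
Initial: C1(1μF, Q=9μC, V=9.00V), C2(4μF, Q=7μC, V=1.75V), C3(6μF, Q=1μC, V=0.17V), C4(3μF, Q=20μC, V=6.67V)
Op 1: CLOSE 2-3: Q_total=8.00, C_total=10.00, V=0.80; Q2=3.20, Q3=4.80; dissipated=3.008
Op 2: CLOSE 4-1: Q_total=29.00, C_total=4.00, V=7.25; Q4=21.75, Q1=7.25; dissipated=2.042
Op 3: GROUND 4: Q4=0; energy lost=78.844
Op 4: CLOSE 3-2: Q_total=8.00, C_total=10.00, V=0.80; Q3=4.80, Q2=3.20; dissipated=0.000
Total dissipated: 83.894 μJ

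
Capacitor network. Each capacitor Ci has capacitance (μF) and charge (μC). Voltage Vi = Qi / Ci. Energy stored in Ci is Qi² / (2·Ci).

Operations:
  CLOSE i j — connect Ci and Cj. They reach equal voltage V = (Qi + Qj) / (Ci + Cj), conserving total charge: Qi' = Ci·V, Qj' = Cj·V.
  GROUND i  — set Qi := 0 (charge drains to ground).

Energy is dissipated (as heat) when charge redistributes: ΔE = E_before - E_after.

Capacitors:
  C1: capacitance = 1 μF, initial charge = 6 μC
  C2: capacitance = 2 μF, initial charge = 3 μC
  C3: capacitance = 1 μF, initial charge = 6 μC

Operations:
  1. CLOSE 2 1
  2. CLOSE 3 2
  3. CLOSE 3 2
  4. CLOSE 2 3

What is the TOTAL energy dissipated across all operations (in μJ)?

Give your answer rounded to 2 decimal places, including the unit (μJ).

Initial: C1(1μF, Q=6μC, V=6.00V), C2(2μF, Q=3μC, V=1.50V), C3(1μF, Q=6μC, V=6.00V)
Op 1: CLOSE 2-1: Q_total=9.00, C_total=3.00, V=3.00; Q2=6.00, Q1=3.00; dissipated=6.750
Op 2: CLOSE 3-2: Q_total=12.00, C_total=3.00, V=4.00; Q3=4.00, Q2=8.00; dissipated=3.000
Op 3: CLOSE 3-2: Q_total=12.00, C_total=3.00, V=4.00; Q3=4.00, Q2=8.00; dissipated=0.000
Op 4: CLOSE 2-3: Q_total=12.00, C_total=3.00, V=4.00; Q2=8.00, Q3=4.00; dissipated=0.000
Total dissipated: 9.750 μJ

Answer: 9.75 μJ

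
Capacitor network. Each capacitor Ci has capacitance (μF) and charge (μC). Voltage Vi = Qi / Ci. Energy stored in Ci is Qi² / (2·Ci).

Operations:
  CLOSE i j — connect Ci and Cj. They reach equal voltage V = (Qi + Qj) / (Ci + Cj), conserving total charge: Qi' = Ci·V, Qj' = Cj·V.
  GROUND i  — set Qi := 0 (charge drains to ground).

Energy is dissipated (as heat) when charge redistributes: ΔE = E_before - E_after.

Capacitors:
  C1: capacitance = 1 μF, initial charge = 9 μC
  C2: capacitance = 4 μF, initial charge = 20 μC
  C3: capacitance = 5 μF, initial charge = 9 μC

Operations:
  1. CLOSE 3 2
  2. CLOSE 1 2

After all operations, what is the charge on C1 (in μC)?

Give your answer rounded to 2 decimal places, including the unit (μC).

Answer: 4.38 μC

Derivation:
Initial: C1(1μF, Q=9μC, V=9.00V), C2(4μF, Q=20μC, V=5.00V), C3(5μF, Q=9μC, V=1.80V)
Op 1: CLOSE 3-2: Q_total=29.00, C_total=9.00, V=3.22; Q3=16.11, Q2=12.89; dissipated=11.378
Op 2: CLOSE 1-2: Q_total=21.89, C_total=5.00, V=4.38; Q1=4.38, Q2=17.51; dissipated=13.353
Final charges: Q1=4.38, Q2=17.51, Q3=16.11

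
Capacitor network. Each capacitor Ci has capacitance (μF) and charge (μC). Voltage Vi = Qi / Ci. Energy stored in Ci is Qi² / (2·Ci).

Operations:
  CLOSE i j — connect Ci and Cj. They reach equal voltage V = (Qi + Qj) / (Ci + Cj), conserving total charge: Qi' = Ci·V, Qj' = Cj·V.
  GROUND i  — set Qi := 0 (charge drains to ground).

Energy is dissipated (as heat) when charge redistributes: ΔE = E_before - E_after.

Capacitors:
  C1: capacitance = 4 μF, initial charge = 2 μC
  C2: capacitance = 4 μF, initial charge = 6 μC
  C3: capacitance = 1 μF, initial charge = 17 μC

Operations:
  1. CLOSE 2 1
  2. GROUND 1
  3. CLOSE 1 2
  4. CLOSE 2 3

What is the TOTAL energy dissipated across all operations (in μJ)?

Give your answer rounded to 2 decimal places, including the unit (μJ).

Answer: 112.90 μJ

Derivation:
Initial: C1(4μF, Q=2μC, V=0.50V), C2(4μF, Q=6μC, V=1.50V), C3(1μF, Q=17μC, V=17.00V)
Op 1: CLOSE 2-1: Q_total=8.00, C_total=8.00, V=1.00; Q2=4.00, Q1=4.00; dissipated=1.000
Op 2: GROUND 1: Q1=0; energy lost=2.000
Op 3: CLOSE 1-2: Q_total=4.00, C_total=8.00, V=0.50; Q1=2.00, Q2=2.00; dissipated=1.000
Op 4: CLOSE 2-3: Q_total=19.00, C_total=5.00, V=3.80; Q2=15.20, Q3=3.80; dissipated=108.900
Total dissipated: 112.900 μJ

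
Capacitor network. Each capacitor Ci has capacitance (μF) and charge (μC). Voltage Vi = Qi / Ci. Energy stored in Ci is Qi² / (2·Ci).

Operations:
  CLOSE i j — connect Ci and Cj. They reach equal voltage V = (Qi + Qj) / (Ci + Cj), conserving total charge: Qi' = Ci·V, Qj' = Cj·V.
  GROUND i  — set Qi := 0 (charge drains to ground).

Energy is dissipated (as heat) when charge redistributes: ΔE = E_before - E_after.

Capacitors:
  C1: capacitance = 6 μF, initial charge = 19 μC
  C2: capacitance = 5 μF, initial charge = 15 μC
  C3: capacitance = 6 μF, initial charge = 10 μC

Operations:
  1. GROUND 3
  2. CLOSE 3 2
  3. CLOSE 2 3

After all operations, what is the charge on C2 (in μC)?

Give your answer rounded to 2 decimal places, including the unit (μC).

Initial: C1(6μF, Q=19μC, V=3.17V), C2(5μF, Q=15μC, V=3.00V), C3(6μF, Q=10μC, V=1.67V)
Op 1: GROUND 3: Q3=0; energy lost=8.333
Op 2: CLOSE 3-2: Q_total=15.00, C_total=11.00, V=1.36; Q3=8.18, Q2=6.82; dissipated=12.273
Op 3: CLOSE 2-3: Q_total=15.00, C_total=11.00, V=1.36; Q2=6.82, Q3=8.18; dissipated=0.000
Final charges: Q1=19.00, Q2=6.82, Q3=8.18

Answer: 6.82 μC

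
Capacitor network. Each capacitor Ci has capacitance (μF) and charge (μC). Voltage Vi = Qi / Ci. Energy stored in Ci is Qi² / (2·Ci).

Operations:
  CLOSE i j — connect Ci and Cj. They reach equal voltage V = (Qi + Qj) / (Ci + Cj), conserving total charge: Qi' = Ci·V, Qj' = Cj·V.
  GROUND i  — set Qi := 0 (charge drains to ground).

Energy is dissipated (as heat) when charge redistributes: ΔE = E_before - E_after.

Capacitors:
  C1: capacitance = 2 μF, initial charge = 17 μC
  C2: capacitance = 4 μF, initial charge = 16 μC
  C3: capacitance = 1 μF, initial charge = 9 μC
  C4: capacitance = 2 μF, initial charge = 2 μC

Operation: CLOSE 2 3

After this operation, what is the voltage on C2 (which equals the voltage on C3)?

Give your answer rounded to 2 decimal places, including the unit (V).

Initial: C1(2μF, Q=17μC, V=8.50V), C2(4μF, Q=16μC, V=4.00V), C3(1μF, Q=9μC, V=9.00V), C4(2μF, Q=2μC, V=1.00V)
Op 1: CLOSE 2-3: Q_total=25.00, C_total=5.00, V=5.00; Q2=20.00, Q3=5.00; dissipated=10.000

Answer: 5.00 V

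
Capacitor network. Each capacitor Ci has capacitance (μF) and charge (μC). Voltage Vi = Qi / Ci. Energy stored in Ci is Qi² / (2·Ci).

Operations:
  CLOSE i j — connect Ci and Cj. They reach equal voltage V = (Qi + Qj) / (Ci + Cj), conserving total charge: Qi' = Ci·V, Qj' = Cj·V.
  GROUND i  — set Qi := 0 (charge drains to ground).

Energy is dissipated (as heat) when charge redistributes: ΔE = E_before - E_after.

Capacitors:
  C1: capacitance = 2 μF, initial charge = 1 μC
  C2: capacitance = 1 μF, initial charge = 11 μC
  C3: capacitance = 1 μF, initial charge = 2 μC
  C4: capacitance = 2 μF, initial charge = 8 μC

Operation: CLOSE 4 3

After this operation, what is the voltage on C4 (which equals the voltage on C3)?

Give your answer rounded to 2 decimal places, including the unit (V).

Answer: 3.33 V

Derivation:
Initial: C1(2μF, Q=1μC, V=0.50V), C2(1μF, Q=11μC, V=11.00V), C3(1μF, Q=2μC, V=2.00V), C4(2μF, Q=8μC, V=4.00V)
Op 1: CLOSE 4-3: Q_total=10.00, C_total=3.00, V=3.33; Q4=6.67, Q3=3.33; dissipated=1.333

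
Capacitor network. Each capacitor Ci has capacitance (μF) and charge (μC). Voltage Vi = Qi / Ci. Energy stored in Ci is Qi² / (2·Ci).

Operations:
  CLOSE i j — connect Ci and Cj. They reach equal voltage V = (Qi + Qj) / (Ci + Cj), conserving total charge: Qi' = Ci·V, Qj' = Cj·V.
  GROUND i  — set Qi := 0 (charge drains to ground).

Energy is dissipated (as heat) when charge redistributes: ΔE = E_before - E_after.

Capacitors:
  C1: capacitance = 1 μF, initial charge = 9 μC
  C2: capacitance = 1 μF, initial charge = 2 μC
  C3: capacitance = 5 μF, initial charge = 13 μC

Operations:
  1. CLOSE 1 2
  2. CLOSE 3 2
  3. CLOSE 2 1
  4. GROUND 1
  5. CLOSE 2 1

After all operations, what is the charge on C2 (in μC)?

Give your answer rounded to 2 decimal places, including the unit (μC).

Initial: C1(1μF, Q=9μC, V=9.00V), C2(1μF, Q=2μC, V=2.00V), C3(5μF, Q=13μC, V=2.60V)
Op 1: CLOSE 1-2: Q_total=11.00, C_total=2.00, V=5.50; Q1=5.50, Q2=5.50; dissipated=12.250
Op 2: CLOSE 3-2: Q_total=18.50, C_total=6.00, V=3.08; Q3=15.42, Q2=3.08; dissipated=3.504
Op 3: CLOSE 2-1: Q_total=8.58, C_total=2.00, V=4.29; Q2=4.29, Q1=4.29; dissipated=1.460
Op 4: GROUND 1: Q1=0; energy lost=9.209
Op 5: CLOSE 2-1: Q_total=4.29, C_total=2.00, V=2.15; Q2=2.15, Q1=2.15; dissipated=4.605
Final charges: Q1=2.15, Q2=2.15, Q3=15.42

Answer: 2.15 μC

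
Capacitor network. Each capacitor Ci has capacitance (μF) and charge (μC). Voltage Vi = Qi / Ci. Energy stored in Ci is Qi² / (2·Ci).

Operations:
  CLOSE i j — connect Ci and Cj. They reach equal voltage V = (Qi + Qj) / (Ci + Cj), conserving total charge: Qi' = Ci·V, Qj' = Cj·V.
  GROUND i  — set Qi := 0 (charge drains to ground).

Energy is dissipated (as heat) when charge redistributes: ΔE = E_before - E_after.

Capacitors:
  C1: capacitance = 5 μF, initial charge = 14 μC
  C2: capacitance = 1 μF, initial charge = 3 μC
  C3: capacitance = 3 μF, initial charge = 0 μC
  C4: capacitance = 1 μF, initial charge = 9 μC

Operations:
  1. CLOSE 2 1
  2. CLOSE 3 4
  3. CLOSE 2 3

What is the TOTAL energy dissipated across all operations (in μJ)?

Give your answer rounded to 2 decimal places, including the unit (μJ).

Answer: 30.52 μJ

Derivation:
Initial: C1(5μF, Q=14μC, V=2.80V), C2(1μF, Q=3μC, V=3.00V), C3(3μF, Q=0μC, V=0.00V), C4(1μF, Q=9μC, V=9.00V)
Op 1: CLOSE 2-1: Q_total=17.00, C_total=6.00, V=2.83; Q2=2.83, Q1=14.17; dissipated=0.017
Op 2: CLOSE 3-4: Q_total=9.00, C_total=4.00, V=2.25; Q3=6.75, Q4=2.25; dissipated=30.375
Op 3: CLOSE 2-3: Q_total=9.58, C_total=4.00, V=2.40; Q2=2.40, Q3=7.19; dissipated=0.128
Total dissipated: 30.519 μJ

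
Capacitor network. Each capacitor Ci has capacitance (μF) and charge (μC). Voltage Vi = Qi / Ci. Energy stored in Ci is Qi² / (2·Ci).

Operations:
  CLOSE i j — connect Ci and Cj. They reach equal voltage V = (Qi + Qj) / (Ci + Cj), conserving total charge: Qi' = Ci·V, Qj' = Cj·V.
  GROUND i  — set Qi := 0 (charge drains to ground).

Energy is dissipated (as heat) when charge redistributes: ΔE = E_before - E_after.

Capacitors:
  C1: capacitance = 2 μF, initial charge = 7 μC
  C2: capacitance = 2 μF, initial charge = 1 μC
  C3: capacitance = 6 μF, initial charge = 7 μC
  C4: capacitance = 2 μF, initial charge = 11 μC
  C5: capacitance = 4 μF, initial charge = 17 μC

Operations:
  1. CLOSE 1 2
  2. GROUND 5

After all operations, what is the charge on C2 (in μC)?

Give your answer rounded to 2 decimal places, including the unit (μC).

Answer: 4.00 μC

Derivation:
Initial: C1(2μF, Q=7μC, V=3.50V), C2(2μF, Q=1μC, V=0.50V), C3(6μF, Q=7μC, V=1.17V), C4(2μF, Q=11μC, V=5.50V), C5(4μF, Q=17μC, V=4.25V)
Op 1: CLOSE 1-2: Q_total=8.00, C_total=4.00, V=2.00; Q1=4.00, Q2=4.00; dissipated=4.500
Op 2: GROUND 5: Q5=0; energy lost=36.125
Final charges: Q1=4.00, Q2=4.00, Q3=7.00, Q4=11.00, Q5=0.00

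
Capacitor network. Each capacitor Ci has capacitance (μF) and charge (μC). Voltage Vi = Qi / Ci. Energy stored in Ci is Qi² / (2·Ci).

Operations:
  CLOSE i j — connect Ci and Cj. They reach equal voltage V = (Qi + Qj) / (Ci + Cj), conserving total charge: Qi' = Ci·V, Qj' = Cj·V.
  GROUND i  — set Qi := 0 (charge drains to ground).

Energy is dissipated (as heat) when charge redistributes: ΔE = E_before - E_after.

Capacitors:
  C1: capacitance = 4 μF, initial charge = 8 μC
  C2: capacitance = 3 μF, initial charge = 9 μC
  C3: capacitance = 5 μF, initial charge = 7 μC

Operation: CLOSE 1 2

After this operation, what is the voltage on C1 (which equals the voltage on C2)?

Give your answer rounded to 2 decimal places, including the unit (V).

Answer: 2.43 V

Derivation:
Initial: C1(4μF, Q=8μC, V=2.00V), C2(3μF, Q=9μC, V=3.00V), C3(5μF, Q=7μC, V=1.40V)
Op 1: CLOSE 1-2: Q_total=17.00, C_total=7.00, V=2.43; Q1=9.71, Q2=7.29; dissipated=0.857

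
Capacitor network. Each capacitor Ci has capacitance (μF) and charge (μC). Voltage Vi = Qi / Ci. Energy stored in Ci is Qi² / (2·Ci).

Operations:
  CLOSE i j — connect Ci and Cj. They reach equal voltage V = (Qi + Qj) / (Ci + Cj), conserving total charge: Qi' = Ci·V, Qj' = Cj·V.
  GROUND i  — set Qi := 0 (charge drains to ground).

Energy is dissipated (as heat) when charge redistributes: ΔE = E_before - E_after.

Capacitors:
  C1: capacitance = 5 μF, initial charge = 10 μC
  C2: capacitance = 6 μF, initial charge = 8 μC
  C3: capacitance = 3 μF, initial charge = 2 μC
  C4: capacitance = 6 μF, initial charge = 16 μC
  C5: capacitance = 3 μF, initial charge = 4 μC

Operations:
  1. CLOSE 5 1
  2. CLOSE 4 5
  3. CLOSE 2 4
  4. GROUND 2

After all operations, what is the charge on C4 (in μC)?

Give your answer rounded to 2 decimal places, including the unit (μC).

Initial: C1(5μF, Q=10μC, V=2.00V), C2(6μF, Q=8μC, V=1.33V), C3(3μF, Q=2μC, V=0.67V), C4(6μF, Q=16μC, V=2.67V), C5(3μF, Q=4μC, V=1.33V)
Op 1: CLOSE 5-1: Q_total=14.00, C_total=8.00, V=1.75; Q5=5.25, Q1=8.75; dissipated=0.417
Op 2: CLOSE 4-5: Q_total=21.25, C_total=9.00, V=2.36; Q4=14.17, Q5=7.08; dissipated=0.840
Op 3: CLOSE 2-4: Q_total=22.17, C_total=12.00, V=1.85; Q2=11.08, Q4=11.08; dissipated=1.584
Op 4: GROUND 2: Q2=0; energy lost=10.237
Final charges: Q1=8.75, Q2=0.00, Q3=2.00, Q4=11.08, Q5=7.08

Answer: 11.08 μC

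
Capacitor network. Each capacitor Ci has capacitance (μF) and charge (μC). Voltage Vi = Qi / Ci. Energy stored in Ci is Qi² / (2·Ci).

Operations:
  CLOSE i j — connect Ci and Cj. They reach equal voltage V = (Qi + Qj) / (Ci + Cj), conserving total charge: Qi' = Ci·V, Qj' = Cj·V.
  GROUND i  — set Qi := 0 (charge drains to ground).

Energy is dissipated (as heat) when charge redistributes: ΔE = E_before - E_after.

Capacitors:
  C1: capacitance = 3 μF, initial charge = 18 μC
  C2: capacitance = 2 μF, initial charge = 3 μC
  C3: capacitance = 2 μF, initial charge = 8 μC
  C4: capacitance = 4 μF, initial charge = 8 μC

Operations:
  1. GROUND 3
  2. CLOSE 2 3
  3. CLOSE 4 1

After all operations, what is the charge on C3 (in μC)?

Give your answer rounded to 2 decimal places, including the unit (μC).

Answer: 1.50 μC

Derivation:
Initial: C1(3μF, Q=18μC, V=6.00V), C2(2μF, Q=3μC, V=1.50V), C3(2μF, Q=8μC, V=4.00V), C4(4μF, Q=8μC, V=2.00V)
Op 1: GROUND 3: Q3=0; energy lost=16.000
Op 2: CLOSE 2-3: Q_total=3.00, C_total=4.00, V=0.75; Q2=1.50, Q3=1.50; dissipated=1.125
Op 3: CLOSE 4-1: Q_total=26.00, C_total=7.00, V=3.71; Q4=14.86, Q1=11.14; dissipated=13.714
Final charges: Q1=11.14, Q2=1.50, Q3=1.50, Q4=14.86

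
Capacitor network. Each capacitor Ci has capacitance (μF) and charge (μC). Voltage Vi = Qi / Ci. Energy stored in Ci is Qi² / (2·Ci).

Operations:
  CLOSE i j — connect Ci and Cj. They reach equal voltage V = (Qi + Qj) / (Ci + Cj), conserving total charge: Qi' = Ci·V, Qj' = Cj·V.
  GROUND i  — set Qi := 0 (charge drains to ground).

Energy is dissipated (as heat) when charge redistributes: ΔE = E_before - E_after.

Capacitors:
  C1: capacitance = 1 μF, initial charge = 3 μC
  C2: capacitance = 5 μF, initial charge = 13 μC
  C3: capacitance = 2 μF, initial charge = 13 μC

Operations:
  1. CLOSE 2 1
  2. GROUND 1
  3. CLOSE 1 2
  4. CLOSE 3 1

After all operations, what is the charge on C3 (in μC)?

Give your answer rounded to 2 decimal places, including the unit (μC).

Initial: C1(1μF, Q=3μC, V=3.00V), C2(5μF, Q=13μC, V=2.60V), C3(2μF, Q=13μC, V=6.50V)
Op 1: CLOSE 2-1: Q_total=16.00, C_total=6.00, V=2.67; Q2=13.33, Q1=2.67; dissipated=0.067
Op 2: GROUND 1: Q1=0; energy lost=3.556
Op 3: CLOSE 1-2: Q_total=13.33, C_total=6.00, V=2.22; Q1=2.22, Q2=11.11; dissipated=2.963
Op 4: CLOSE 3-1: Q_total=15.22, C_total=3.00, V=5.07; Q3=10.15, Q1=5.07; dissipated=6.100
Final charges: Q1=5.07, Q2=11.11, Q3=10.15

Answer: 10.15 μC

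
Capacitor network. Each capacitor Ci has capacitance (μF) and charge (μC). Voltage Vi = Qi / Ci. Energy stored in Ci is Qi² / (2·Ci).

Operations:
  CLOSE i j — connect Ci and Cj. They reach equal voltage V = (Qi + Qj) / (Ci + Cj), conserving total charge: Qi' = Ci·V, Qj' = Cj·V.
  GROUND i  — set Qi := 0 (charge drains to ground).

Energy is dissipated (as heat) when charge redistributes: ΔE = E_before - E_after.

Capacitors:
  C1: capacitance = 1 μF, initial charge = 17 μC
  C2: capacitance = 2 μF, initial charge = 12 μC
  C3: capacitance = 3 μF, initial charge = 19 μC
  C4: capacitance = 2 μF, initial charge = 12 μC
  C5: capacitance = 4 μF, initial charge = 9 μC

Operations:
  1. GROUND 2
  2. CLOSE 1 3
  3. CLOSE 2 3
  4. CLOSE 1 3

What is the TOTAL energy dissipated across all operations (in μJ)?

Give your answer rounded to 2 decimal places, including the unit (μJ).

Initial: C1(1μF, Q=17μC, V=17.00V), C2(2μF, Q=12μC, V=6.00V), C3(3μF, Q=19μC, V=6.33V), C4(2μF, Q=12μC, V=6.00V), C5(4μF, Q=9μC, V=2.25V)
Op 1: GROUND 2: Q2=0; energy lost=36.000
Op 2: CLOSE 1-3: Q_total=36.00, C_total=4.00, V=9.00; Q1=9.00, Q3=27.00; dissipated=42.667
Op 3: CLOSE 2-3: Q_total=27.00, C_total=5.00, V=5.40; Q2=10.80, Q3=16.20; dissipated=48.600
Op 4: CLOSE 1-3: Q_total=25.20, C_total=4.00, V=6.30; Q1=6.30, Q3=18.90; dissipated=4.860
Total dissipated: 132.127 μJ

Answer: 132.13 μJ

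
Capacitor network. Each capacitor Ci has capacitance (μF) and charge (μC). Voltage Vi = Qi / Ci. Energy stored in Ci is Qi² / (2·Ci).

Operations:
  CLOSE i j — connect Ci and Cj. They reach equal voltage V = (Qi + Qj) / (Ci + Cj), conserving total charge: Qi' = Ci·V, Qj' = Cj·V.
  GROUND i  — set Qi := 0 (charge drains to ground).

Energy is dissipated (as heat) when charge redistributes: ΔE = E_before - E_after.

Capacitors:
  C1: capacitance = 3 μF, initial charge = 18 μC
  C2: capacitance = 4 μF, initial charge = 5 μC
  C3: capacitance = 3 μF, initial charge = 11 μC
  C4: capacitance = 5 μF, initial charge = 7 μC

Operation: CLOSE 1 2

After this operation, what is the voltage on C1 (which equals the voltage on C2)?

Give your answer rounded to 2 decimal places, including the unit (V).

Answer: 3.29 V

Derivation:
Initial: C1(3μF, Q=18μC, V=6.00V), C2(4μF, Q=5μC, V=1.25V), C3(3μF, Q=11μC, V=3.67V), C4(5μF, Q=7μC, V=1.40V)
Op 1: CLOSE 1-2: Q_total=23.00, C_total=7.00, V=3.29; Q1=9.86, Q2=13.14; dissipated=19.339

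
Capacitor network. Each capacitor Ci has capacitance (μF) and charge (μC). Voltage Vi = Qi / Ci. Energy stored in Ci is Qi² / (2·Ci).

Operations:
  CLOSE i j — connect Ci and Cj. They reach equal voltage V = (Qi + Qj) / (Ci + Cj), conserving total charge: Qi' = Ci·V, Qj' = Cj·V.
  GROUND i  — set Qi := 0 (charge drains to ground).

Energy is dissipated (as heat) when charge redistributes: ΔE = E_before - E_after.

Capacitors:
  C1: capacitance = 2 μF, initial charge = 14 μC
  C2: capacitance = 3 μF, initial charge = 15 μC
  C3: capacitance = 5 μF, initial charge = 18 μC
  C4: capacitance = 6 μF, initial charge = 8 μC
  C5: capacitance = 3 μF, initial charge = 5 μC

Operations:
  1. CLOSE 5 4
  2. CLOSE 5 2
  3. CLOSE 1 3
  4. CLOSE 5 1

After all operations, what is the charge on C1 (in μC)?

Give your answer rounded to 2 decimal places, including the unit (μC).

Initial: C1(2μF, Q=14μC, V=7.00V), C2(3μF, Q=15μC, V=5.00V), C3(5μF, Q=18μC, V=3.60V), C4(6μF, Q=8μC, V=1.33V), C5(3μF, Q=5μC, V=1.67V)
Op 1: CLOSE 5-4: Q_total=13.00, C_total=9.00, V=1.44; Q5=4.33, Q4=8.67; dissipated=0.111
Op 2: CLOSE 5-2: Q_total=19.33, C_total=6.00, V=3.22; Q5=9.67, Q2=9.67; dissipated=9.481
Op 3: CLOSE 1-3: Q_total=32.00, C_total=7.00, V=4.57; Q1=9.14, Q3=22.86; dissipated=8.257
Op 4: CLOSE 5-1: Q_total=18.81, C_total=5.00, V=3.76; Q5=11.29, Q1=7.52; dissipated=1.092
Final charges: Q1=7.52, Q2=9.67, Q3=22.86, Q4=8.67, Q5=11.29

Answer: 7.52 μC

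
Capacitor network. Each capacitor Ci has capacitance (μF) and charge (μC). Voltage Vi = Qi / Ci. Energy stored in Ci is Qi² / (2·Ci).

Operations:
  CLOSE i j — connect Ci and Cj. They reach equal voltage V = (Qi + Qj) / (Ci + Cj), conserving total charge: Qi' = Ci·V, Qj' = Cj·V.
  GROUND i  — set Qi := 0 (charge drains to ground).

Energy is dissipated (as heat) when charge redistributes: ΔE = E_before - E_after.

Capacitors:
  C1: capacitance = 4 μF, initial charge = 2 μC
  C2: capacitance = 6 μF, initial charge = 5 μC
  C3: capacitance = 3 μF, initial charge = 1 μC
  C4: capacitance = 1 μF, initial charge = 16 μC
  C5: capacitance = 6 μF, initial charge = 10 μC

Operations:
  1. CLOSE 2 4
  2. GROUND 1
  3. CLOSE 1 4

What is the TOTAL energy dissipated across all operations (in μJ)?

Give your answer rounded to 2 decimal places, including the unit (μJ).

Answer: 102.68 μJ

Derivation:
Initial: C1(4μF, Q=2μC, V=0.50V), C2(6μF, Q=5μC, V=0.83V), C3(3μF, Q=1μC, V=0.33V), C4(1μF, Q=16μC, V=16.00V), C5(6μF, Q=10μC, V=1.67V)
Op 1: CLOSE 2-4: Q_total=21.00, C_total=7.00, V=3.00; Q2=18.00, Q4=3.00; dissipated=98.583
Op 2: GROUND 1: Q1=0; energy lost=0.500
Op 3: CLOSE 1-4: Q_total=3.00, C_total=5.00, V=0.60; Q1=2.40, Q4=0.60; dissipated=3.600
Total dissipated: 102.683 μJ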